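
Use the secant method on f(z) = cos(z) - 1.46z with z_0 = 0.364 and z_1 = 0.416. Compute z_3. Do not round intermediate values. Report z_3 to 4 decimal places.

0.5746

f(z_0) = 0.403040, f(z_1) = 0.307353
z_2 = 0.416000 - (0.307353)·(0.416000 - 0.364000)/(0.307353 - (0.403040)) = 0.583026; f(z_2) = -0.016418
z_3 = 0.583026 - (-0.016418)·(0.583026 - 0.416000)/(-0.016418 - (0.307353)) = 0.574557; f(z_3) = 0.000581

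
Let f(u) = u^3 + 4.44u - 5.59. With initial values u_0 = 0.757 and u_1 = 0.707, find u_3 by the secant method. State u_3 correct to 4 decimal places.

1.0157

Secant update: u_(k+1) = u_k − f(u_k)·(u_k − u_(k-1))/(f(u_k) − f(u_(k-1))).
f(u_0) = -1.795122, f(u_1) = -2.097527
u_2 = 0.707000 - (-2.097527)·(0.707000 - 0.757000)/(-2.097527 - (-1.795122)) = 1.053808; f(u_2) = 0.259171
u_3 = 1.053808 - (0.259171)·(1.053808 - 0.707000)/(0.259171 - (-2.097527)) = 1.015669; f(u_3) = -0.032686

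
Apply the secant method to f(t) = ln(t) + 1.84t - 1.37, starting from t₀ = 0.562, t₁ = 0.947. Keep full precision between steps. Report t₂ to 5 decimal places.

f(t_0) = -0.912173, f(t_1) = 0.318024
t_2 = 0.947000 - (0.318024)·(0.947000 - 0.562000)/(0.318024 - (-0.912173)) = 0.847472; f(t_2) = 0.023851

0.84747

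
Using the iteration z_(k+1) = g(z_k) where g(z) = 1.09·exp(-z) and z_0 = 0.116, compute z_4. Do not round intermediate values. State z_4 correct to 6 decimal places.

z_1 = g(0.116000) = 0.970618
z_2 = g(0.970618) = 0.412945
z_3 = g(0.412945) = 0.721251
z_4 = g(0.721251) = 0.529896

0.529896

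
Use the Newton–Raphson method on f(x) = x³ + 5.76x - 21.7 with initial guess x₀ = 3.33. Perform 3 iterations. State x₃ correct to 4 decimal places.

f'(x) = 3x² + 5.76
x_0 = 3.330000: f = 34.406837, f' = 39.026700 → x_1 = 3.330000 - (34.406837)/(39.026700) = 2.448377
x_1 = 2.448377: f = 7.079569, f' = 23.743650 → x_2 = 2.448377 - (7.079569)/(23.743650) = 2.150210
x_2 = 2.150210: f = 0.626500, f' = 19.630211 → x_3 = 2.150210 - (0.626500)/(19.630211) = 2.118295

2.1183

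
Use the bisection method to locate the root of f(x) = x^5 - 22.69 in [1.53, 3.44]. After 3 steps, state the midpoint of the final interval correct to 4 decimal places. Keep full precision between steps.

1.8881

f(1.530000) = -14.305886, f(3.440000) = 459.027266 (opposite signs)
step 1: m = 2.485000, f(m) = 72.071508 > 0 → root in [1.530000, 2.485000]
step 2: m = 2.007500, f(m) = 9.914517 > 0 → root in [1.530000, 2.007500]
step 3: m = 1.768750, f(m) = -5.378597 < 0 → root in [1.768750, 2.007500]
Midpoint of [1.768750, 2.007500] = 1.888125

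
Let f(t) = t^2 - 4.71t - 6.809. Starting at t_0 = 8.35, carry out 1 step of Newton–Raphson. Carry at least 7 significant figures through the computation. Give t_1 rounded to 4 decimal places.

f'(t) = 2t - 4.71
t_0 = 8.350000: f = 23.585000, f' = 11.990000 → t_1 = 8.350000 - (23.585000)/(11.990000) = 6.382944

6.3829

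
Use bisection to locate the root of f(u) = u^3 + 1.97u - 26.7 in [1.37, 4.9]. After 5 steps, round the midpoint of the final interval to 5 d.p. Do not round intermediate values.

2.74891

f(1.370000) = -21.429747, f(4.900000) = 100.602000 (opposite signs)
step 1: m = 3.135000, f(m) = 10.287435 > 0 → root in [1.370000, 3.135000]
step 2: m = 2.252500, f(m) = -10.833939 < 0 → root in [2.252500, 3.135000]
step 3: m = 2.693750, f(m) = -1.846684 < 0 → root in [2.693750, 3.135000]
step 4: m = 2.914375, f(m) = 3.794801 > 0 → root in [2.693750, 2.914375]
step 5: m = 2.804063, f(m) = 0.871692 > 0 → root in [2.693750, 2.804063]
Midpoint of [2.693750, 2.804063] = 2.748906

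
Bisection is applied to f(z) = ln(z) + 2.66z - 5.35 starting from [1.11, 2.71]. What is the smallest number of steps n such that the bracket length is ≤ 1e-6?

21

Initial width b − a = 2.71 − 1.11 = 1.600000.
After n steps the width is (b−a)/2^n; need (b−a)/2^n ≤ 1e-6.
So n ≥ log₂(1.600000/1e-6) = log₂(1600000.0000) ≈ 20.6096.
Hence n = 21.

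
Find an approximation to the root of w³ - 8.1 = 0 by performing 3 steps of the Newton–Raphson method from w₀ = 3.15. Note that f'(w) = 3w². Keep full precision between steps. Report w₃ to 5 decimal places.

2.00965

Newton update: w ← w − f(w)/f'(w).
w_0 = 3.150000: f = 23.155875, f' = 29.767500 → w_1 = 3.150000 - (23.155875)/(29.767500) = 2.372109
w_1 = 2.372109: f = 5.247620, f' = 16.880701 → w_2 = 2.372109 - (5.247620)/(16.880701) = 2.061244
w_2 = 2.061244: f = 0.657660, f' = 12.746178 → w_3 = 2.061244 - (0.657660)/(12.746178) = 2.009647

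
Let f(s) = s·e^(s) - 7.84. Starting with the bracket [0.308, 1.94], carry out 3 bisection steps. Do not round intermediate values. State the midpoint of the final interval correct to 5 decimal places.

f(0.308000) = -7.420904, f(1.940000) = 5.659977 (opposite signs)
step 1: m = 1.124000, f(m) = -4.381297 < 0 → root in [1.124000, 1.940000]
step 2: m = 1.532000, f(m) = -0.750789 < 0 → root in [1.532000, 1.940000]
step 3: m = 1.736000, f(m) = 2.011105 > 0 → root in [1.532000, 1.736000]
Midpoint of [1.532000, 1.736000] = 1.634000

1.63400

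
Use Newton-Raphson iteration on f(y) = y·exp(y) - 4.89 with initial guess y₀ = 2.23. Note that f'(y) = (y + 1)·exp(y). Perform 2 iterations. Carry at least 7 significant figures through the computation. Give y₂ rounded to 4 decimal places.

y_0 = 2.230000: f = 15.848701, f' = 30.038567 → y_1 = 2.230000 - (15.848701)/(30.038567) = 1.702388
y_1 = 1.702388: f = 4.451066, f' = 14.828102 → y_2 = 1.702388 - (4.451066)/(14.828102) = 1.402211

1.4022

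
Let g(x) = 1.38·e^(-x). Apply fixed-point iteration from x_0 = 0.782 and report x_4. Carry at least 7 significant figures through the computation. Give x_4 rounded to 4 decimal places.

x_1 = g(0.782000) = 0.631336
x_2 = g(0.631336) = 0.733995
x_3 = g(0.733995) = 0.662383
x_4 = g(0.662383) = 0.711557

0.7116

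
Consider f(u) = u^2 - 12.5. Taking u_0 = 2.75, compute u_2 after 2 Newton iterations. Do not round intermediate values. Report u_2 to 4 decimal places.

3.5373

Newton update: u ← u − f(u)/f'(u).
f'(u) = 2u
u_0 = 2.750000: f = -4.937500, f' = 5.500000 → u_1 = 2.750000 - (-4.937500)/(5.500000) = 3.647727
u_1 = 3.647727: f = 0.805914, f' = 7.295455 → u_2 = 3.647727 - (0.805914)/(7.295455) = 3.537259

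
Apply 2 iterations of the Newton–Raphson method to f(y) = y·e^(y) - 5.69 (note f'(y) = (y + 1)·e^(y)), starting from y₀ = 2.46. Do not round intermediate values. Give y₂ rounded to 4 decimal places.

y_0 = 2.460000: f = 23.103836, f' = 40.498648 → y_1 = 2.460000 - (23.103836)/(40.498648) = 1.889516
y_1 = 1.889516: f = 6.811348, f' = 19.117513 → y_2 = 1.889516 - (6.811348)/(19.117513) = 1.533227

1.5332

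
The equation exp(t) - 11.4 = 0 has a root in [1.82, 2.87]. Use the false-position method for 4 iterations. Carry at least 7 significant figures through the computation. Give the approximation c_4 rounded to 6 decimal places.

f(1.820000) = -5.228142, f(2.870000) = 6.237018
step 1: c = 2.298803, f(c) = -1.437753 < 0 → new bracket [2.298803, 2.870000]
step 2: c = 2.405808, f(c) = -0.312616 < 0 → new bracket [2.405808, 2.870000]
step 3: c = 2.427964, f(c) = -0.064222 < 0 → new bracket [2.427964, 2.870000]
step 4: c = 2.432469, f(c) = -0.013037 < 0 → new bracket [2.432469, 2.870000]

2.432469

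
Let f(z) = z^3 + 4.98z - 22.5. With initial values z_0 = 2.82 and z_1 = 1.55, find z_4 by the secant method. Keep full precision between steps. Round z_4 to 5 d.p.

2.24358

f(z_0) = 13.969368, f(z_1) = -11.057125
z_2 = 1.550000 - (-11.057125)·(1.550000 - 2.820000)/(-11.057125 - (13.969368)) = 2.111107; f(z_2) = -2.577957
z_3 = 2.111107 - (-2.577957)·(2.111107 - 1.550000)/(-2.577957 - (-11.057125)) = 2.281703; f(z_3) = 0.741814
z_4 = 2.281703 - (0.741814)·(2.281703 - 2.111107)/(0.741814 - (-2.577957)) = 2.243583; f(z_4) = -0.033514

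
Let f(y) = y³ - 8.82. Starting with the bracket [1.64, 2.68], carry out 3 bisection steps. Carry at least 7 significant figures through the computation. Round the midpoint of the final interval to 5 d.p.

f(1.640000) = -4.409056, f(2.680000) = 10.428832 (opposite signs)
step 1: m = 2.160000, f(m) = 1.257696 > 0 → root in [1.640000, 2.160000]
step 2: m = 1.900000, f(m) = -1.961000 < 0 → root in [1.900000, 2.160000]
step 3: m = 2.030000, f(m) = -0.454573 < 0 → root in [2.030000, 2.160000]
Midpoint of [2.030000, 2.160000] = 2.095000

2.09500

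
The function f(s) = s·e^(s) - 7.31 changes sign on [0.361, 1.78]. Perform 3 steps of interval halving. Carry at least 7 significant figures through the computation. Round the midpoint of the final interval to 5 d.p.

1.51394

f(0.361000) = -6.792050, f(1.780000) = 3.245144 (opposite signs)
step 1: m = 1.070500, f(m) = -4.187525 < 0 → root in [1.070500, 1.780000]
step 2: m = 1.425250, f(m) = -1.382531 < 0 → root in [1.425250, 1.780000]
step 3: m = 1.602625, f(m) = 0.648718 > 0 → root in [1.425250, 1.602625]
Midpoint of [1.425250, 1.602625] = 1.513938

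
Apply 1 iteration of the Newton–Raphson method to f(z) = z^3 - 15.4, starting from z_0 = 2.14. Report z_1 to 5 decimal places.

f'(z) = 3z^2
z_0 = 2.140000: f = -5.599656, f' = 13.738800 → z_1 = 2.140000 - (-5.599656)/(13.738800) = 2.547580

2.54758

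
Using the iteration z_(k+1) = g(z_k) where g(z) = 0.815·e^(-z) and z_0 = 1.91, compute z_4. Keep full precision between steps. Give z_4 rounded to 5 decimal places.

z_1 = g(1.910000) = 0.120686
z_2 = g(0.120686) = 0.722345
z_3 = g(0.722345) = 0.395774
z_4 = g(0.395774) = 0.548624

0.54862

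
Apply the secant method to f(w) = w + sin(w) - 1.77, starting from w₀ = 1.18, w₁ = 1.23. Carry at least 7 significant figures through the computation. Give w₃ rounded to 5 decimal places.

0.95583

Secant update: w_(k+1) = w_k − f(w_k)·(w_k − w_(k-1))/(f(w_k) − f(w_(k-1))).
f(w_0) = 0.334606, f(w_1) = 0.402489
w_2 = 1.230000 - (0.402489)·(1.230000 - 1.180000)/(0.402489 - (0.334606)) = 0.933541; f(w_2) = -0.032727
w_3 = 0.933541 - (-0.032727)·(0.933541 - 1.230000)/(-0.032727 - (0.402489)) = 0.955834; f(w_3) = 0.002629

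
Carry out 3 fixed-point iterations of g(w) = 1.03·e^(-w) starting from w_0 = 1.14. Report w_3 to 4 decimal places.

w_1 = g(1.140000) = 0.329414
w_2 = g(0.329414) = 0.740926
w_3 = g(0.740926) = 0.490973

0.4910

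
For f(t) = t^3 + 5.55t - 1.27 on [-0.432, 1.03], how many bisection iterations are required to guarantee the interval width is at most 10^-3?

Initial width b − a = 1.03 − -0.432 = 1.462000.
After n steps the width is (b−a)/2^n; need (b−a)/2^n ≤ 10^-3.
So n ≥ log₂(1.462000/10^-3) = log₂(1462.0000) ≈ 10.5137.
Hence n = 11.

11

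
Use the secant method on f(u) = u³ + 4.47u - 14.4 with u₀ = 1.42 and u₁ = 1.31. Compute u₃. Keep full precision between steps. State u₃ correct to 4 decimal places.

1.8150

f(u_0) = -5.189312, f(u_1) = -6.296209
u_2 = 1.310000 - (-6.296209)·(1.310000 - 1.420000)/(-6.296209 - (-5.189312)) = 1.935698; f(u_2) = 1.505485
u_3 = 1.935698 - (1.505485)·(1.935698 - 1.310000)/(1.505485 - (-6.296209)) = 1.814957; f(u_3) = -0.308542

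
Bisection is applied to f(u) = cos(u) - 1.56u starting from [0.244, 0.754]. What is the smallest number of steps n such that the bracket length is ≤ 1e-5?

16

Initial width b − a = 0.754 − 0.244 = 0.510000.
After n steps the width is (b−a)/2^n; need (b−a)/2^n ≤ 1e-5.
So n ≥ log₂(0.510000/1e-5) = log₂(51000.0000) ≈ 15.6382.
Hence n = 16.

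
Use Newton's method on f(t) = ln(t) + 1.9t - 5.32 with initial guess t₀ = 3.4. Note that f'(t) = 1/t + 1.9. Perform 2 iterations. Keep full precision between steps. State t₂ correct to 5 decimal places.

2.35022

t_0 = 3.400000: f = 2.363775, f' = 2.194118 → t_1 = 3.400000 - (2.363775)/(2.194118) = 2.322676
t_1 = 2.322676: f = -0.064195, f' = 2.330538 → t_2 = 2.322676 - (-0.064195)/(2.330538) = 2.350221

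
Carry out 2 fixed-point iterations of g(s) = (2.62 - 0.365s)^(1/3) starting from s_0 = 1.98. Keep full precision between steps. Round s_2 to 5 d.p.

1.29428

s_1 = g(1.980000) = 1.237975
s_2 = g(1.237975) = 1.294282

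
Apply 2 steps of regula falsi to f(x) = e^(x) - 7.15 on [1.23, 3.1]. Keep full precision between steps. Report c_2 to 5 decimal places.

1.79177

False-position update: c = (a·f(b) − b·f(a))/(f(b) − f(a)); replace the endpoint whose sign matches f(c).
f(1.230000) = -3.728770, f(3.100000) = 15.047951
step 1: c = 1.601353, f(c) = -2.190259 < 0 → new bracket [1.601353, 3.100000]
step 2: c = 1.791769, f(c) = -1.149942 < 0 → new bracket [1.791769, 3.100000]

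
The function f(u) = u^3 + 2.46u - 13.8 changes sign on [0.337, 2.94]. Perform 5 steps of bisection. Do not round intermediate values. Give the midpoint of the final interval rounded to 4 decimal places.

f(0.337000) = -12.932707, f(2.940000) = 18.844584 (opposite signs)
step 1: m = 1.638500, f(m) = -5.370438 < 0 → root in [1.638500, 2.940000]
step 2: m = 2.289250, f(m) = 3.828749 > 0 → root in [1.638500, 2.289250]
step 3: m = 1.963875, f(m) = -1.394585 < 0 → root in [1.963875, 2.289250]
step 4: m = 2.126562, f(m) = 1.048229 > 0 → root in [1.963875, 2.126562]
step 5: m = 2.045219, f(m) = -0.213776 < 0 → root in [2.045219, 2.126562]
Midpoint of [2.045219, 2.126562] = 2.085891

2.0859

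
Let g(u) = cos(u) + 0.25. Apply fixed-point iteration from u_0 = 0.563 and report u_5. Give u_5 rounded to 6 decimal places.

u_1 = g(0.563000) = 1.095658
u_2 = g(1.095658) = 0.707462
u_3 = g(0.707462) = 1.010014
u_4 = g(1.010014) = 0.781849
u_5 = g(0.781849) = 0.959612

0.959612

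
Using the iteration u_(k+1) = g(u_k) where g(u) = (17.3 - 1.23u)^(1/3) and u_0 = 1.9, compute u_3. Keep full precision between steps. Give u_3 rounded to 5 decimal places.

u_1 = g(1.900000) = 2.464183
u_2 = g(2.464183) = 2.425484
u_3 = g(2.425484) = 2.428178

2.42818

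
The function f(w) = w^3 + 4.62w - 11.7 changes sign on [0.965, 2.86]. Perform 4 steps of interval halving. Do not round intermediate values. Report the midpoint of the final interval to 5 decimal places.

1.61641

f(0.965000) = -6.343068, f(2.860000) = 24.906856 (opposite signs)
step 1: m = 1.912500, f(m) = 4.131018 > 0 → root in [0.965000, 1.912500]
step 2: m = 1.438750, f(m) = -2.074760 < 0 → root in [1.438750, 1.912500]
step 3: m = 1.675625, f(m) = 0.746072 > 0 → root in [1.438750, 1.675625]
step 4: m = 1.557187, f(m) = -0.729874 < 0 → root in [1.557187, 1.675625]
Midpoint of [1.557187, 1.675625] = 1.616406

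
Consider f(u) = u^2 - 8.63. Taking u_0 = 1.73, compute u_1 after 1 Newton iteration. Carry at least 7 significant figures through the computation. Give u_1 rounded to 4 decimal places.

3.3592

Newton update: u ← u − f(u)/f'(u).
f'(u) = 2u
u_0 = 1.730000: f = -5.637100, f' = 3.460000 → u_1 = 1.730000 - (-5.637100)/(3.460000) = 3.359220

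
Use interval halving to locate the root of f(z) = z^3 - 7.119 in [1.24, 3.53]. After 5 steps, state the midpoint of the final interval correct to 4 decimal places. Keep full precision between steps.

f(1.240000) = -5.212376, f(3.530000) = 36.867977 (opposite signs)
step 1: m = 2.385000, f(m) = 6.447417 > 0 → root in [1.240000, 2.385000]
step 2: m = 1.812500, f(m) = -1.164654 < 0 → root in [1.812500, 2.385000]
step 3: m = 2.098750, f(m) = 2.125472 > 0 → root in [1.812500, 2.098750]
step 4: m = 1.955625, f(m) = 0.360227 > 0 → root in [1.812500, 1.955625]
step 5: m = 1.884062, f(m) = -0.431159 < 0 → root in [1.884062, 1.955625]
Midpoint of [1.884062, 1.955625] = 1.919844

1.9198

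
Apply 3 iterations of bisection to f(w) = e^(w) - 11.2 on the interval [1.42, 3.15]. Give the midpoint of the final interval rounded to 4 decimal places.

2.3931

f(1.420000) = -7.062880, f(3.150000) = 12.136065 (opposite signs)
step 1: m = 2.285000, f(m) = -1.374314 < 0 → root in [2.285000, 3.150000]
step 2: m = 2.717500, f(m) = 3.942419 > 0 → root in [2.285000, 2.717500]
step 3: m = 2.501250, f(m) = 0.997732 > 0 → root in [2.285000, 2.501250]
Midpoint of [2.285000, 2.501250] = 2.393125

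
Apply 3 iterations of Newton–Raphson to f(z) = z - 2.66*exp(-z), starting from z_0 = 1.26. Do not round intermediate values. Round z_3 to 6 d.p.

0.989192

f'(z) = 1 + 2.66*exp(-z)
z_0 = 1.260000: f = 0.505480, f' = 1.754520 → z_1 = 1.260000 - (0.505480)/(1.754520) = 0.971898
z_1 = 0.971898: f = -0.034550, f' = 2.006449 → z_2 = 0.971898 - (-0.034550)/(2.006449) = 0.989118
z_2 = 0.989118: f = -0.000148, f' = 1.989266 → z_3 = 0.989118 - (-0.000148)/(1.989266) = 0.989192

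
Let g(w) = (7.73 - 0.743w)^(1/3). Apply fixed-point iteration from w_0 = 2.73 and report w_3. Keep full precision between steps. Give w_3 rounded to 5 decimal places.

w_1 = g(2.730000) = 1.786484
w_2 = g(1.786484) = 1.856891
w_3 = g(1.856891) = 1.851820

1.85182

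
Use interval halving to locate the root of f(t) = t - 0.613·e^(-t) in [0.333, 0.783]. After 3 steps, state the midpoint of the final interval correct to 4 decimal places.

f(0.333000) = -0.106380, f(0.783000) = 0.502839 (opposite signs)
step 1: m = 0.558000, f(m) = 0.207148 > 0 → root in [0.333000, 0.558000]
step 2: m = 0.445500, f(m) = 0.052871 > 0 → root in [0.333000, 0.445500]
step 3: m = 0.389250, f(m) = -0.026097 < 0 → root in [0.389250, 0.445500]
Midpoint of [0.389250, 0.445500] = 0.417375

0.4174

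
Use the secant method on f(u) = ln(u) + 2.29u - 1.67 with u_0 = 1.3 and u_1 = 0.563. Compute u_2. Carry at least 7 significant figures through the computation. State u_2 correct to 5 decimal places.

0.84185

f(u_0) = 1.569364, f(u_1) = -0.955206
u_2 = 0.563000 - (-0.955206)·(0.563000 - 1.300000)/(-0.955206 - (1.569364)) = 0.841854; f(u_2) = 0.085697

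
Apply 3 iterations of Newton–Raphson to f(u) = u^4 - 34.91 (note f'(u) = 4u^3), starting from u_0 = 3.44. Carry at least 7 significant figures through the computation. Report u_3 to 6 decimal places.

2.433232

u_0 = 3.440000: f = 105.124089, f' = 162.830336 → u_1 = 3.440000 - (105.124089)/(162.830336) = 2.794395
u_1 = 2.794395: f = 26.064907, f' = 87.281731 → u_2 = 2.794395 - (26.064907)/(87.281731) = 2.495765
u_2 = 2.495765: f = 3.888507, f' = 62.182940 → u_3 = 2.495765 - (3.888507)/(62.182940) = 2.433232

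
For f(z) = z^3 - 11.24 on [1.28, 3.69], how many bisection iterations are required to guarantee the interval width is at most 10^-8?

28

Initial width b − a = 3.69 − 1.28 = 2.410000.
After n steps the width is (b−a)/2^n; need (b−a)/2^n ≤ 10^-8.
So n ≥ log₂(2.410000/10^-8) = log₂(241000000.0000) ≈ 27.8445.
Hence n = 28.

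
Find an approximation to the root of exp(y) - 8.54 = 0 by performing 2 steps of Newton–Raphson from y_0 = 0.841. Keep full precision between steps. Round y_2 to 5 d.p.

f'(y) = exp(y)
y_0 = 0.841000: f = -6.221315, f' = 2.318685 → y_1 = 0.841000 - (-6.221315)/(2.318685) = 3.524123
y_1 = 3.524123: f = 25.384006, f' = 33.924006 → y_2 = 3.524123 - (25.384006)/(33.924006) = 2.775862

2.77586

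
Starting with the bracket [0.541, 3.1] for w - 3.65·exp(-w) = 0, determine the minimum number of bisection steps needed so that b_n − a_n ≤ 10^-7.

Initial width b − a = 3.1 − 0.541 = 2.559000.
After n steps the width is (b−a)/2^n; need (b−a)/2^n ≤ 10^-7.
So n ≥ log₂(2.559000/10^-7) = log₂(25590000.0000) ≈ 24.6091.
Hence n = 25.

25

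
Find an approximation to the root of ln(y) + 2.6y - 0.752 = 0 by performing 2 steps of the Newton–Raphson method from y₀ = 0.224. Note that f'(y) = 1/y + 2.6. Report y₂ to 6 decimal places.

y_0 = 0.224000: f = -1.665709, f' = 7.064286 → y_1 = 0.224000 - (-1.665709)/(7.064286) = 0.459793
y_1 = 0.459793: f = -0.333517, f' = 4.774892 → y_2 = 0.459793 - (-0.333517)/(4.774892) = 0.529641

0.529641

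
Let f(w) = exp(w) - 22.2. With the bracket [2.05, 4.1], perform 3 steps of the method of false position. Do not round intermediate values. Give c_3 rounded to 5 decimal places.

3.00821

f(2.050000) = -14.432099, f(4.100000) = 38.140288
step 1: c = 2.612763, f(c) = -8.563321 < 0 → new bracket [2.612763, 4.100000]
step 2: c = 2.885455, f(c) = -4.288287 < 0 → new bracket [2.885455, 4.100000]
step 3: c = 3.008210, f(c) = -1.948886 < 0 → new bracket [3.008210, 4.100000]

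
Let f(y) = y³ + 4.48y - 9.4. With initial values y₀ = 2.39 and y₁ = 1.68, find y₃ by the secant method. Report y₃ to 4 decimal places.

1.4435

f(y_0) = 14.959119, f(y_1) = 2.868032
y_2 = 1.680000 - (2.868032)·(1.680000 - 2.390000)/(2.868032 - (14.959119)) = 1.511586; f(y_2) = 0.825722
y_3 = 1.511586 - (0.825722)·(1.511586 - 1.680000)/(0.825722 - (2.868032)) = 1.443496; f(y_3) = 0.074642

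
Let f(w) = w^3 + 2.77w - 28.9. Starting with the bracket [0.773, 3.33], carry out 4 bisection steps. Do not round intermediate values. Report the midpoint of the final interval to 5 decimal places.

f(0.773000) = -26.296900, f(3.330000) = 17.250137 (opposite signs)
step 1: m = 2.051500, f(m) = -14.583295 < 0 → root in [2.051500, 3.330000]
step 2: m = 2.690750, f(m) = -1.965228 < 0 → root in [2.690750, 3.330000]
step 3: m = 3.010375, f(m) = 6.719834 > 0 → root in [2.690750, 3.010375]
step 4: m = 2.850562, f(m) = 2.158893 > 0 → root in [2.690750, 2.850562]
Midpoint of [2.690750, 2.850562] = 2.770656

2.77066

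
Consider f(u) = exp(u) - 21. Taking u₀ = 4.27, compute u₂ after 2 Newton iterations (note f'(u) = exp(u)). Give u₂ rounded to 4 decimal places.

3.1587

u_0 = 4.270000: f = 50.521636, f' = 71.521636 → u_1 = 4.270000 - (50.521636)/(71.521636) = 3.563617
u_1 = 3.563617: f = 14.290628, f' = 35.290628 → u_2 = 3.563617 - (14.290628)/(35.290628) = 3.158676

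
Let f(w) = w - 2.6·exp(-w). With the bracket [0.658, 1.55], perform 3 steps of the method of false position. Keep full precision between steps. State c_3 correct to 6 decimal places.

0.978170

f(0.658000) = -0.688504, f(1.550000) = 0.998155
step 1: c = 1.022119, f(c) = 0.086558 > 0 → new bracket [0.658000, 1.022119]
step 2: c = 0.981455, f(c) = 0.007065 > 0 → new bracket [0.658000, 0.981455]
step 3: c = 0.978170, f(c) = 0.000573 > 0 → new bracket [0.658000, 0.978170]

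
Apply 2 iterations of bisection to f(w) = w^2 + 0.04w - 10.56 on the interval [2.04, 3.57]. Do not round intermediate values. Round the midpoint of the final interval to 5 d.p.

3.37875

f(2.040000) = -6.316800, f(3.570000) = 2.327700 (opposite signs)
step 1: m = 2.805000, f(m) = -2.579775 < 0 → root in [2.805000, 3.570000]
step 2: m = 3.187500, f(m) = -0.272344 < 0 → root in [3.187500, 3.570000]
Midpoint of [3.187500, 3.570000] = 3.378750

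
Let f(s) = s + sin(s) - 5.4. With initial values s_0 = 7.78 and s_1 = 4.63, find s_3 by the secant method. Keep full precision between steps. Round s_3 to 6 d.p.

Secant update: s_(k+1) = s_k − f(s_k)·(s_k − s_(k-1))/(f(s_k) − f(s_(k-1))).
f(s_0) = 3.377265, f(s_1) = -1.766608
s_2 = 4.630000 - (-1.766608)·(4.630000 - 7.780000)/(-1.766608 - (3.377265)) = 5.711834; f(s_2) = -0.228936
s_3 = 5.711834 - (-0.228936)·(5.711834 - 4.630000)/(-0.228936 - (-1.766608)) = 5.872902; f(s_3) = 0.074033

5.872902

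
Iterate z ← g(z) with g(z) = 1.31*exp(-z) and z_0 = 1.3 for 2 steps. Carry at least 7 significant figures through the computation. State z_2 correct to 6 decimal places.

0.916687

z_1 = g(1.300000) = 0.357017
z_2 = g(0.357017) = 0.916687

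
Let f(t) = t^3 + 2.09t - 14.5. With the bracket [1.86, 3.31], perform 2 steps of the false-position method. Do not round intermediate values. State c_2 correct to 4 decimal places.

False-position update: c = (a·f(b) − b·f(a))/(f(b) − f(a)); replace the endpoint whose sign matches f(c).
f(1.860000) = -4.177744, f(3.310000) = 28.682591
step 1: c = 2.044348, f(c) = -1.683253 < 0 → new bracket [2.044348, 3.310000]
step 2: c = 2.114506, f(c) = -0.626440 < 0 → new bracket [2.114506, 3.310000]

2.1145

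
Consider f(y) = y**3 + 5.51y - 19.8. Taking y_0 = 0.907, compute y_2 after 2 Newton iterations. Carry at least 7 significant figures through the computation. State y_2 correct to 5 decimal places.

Newton update: y ← y − f(y)/f'(y).
f'(y) = 3y**2 + 5.51
y_0 = 0.907000: f = -14.056287, f' = 7.977947 → y_1 = 0.907000 - (-14.056287)/(7.977947) = 2.668893
y_1 = 2.668893: f = 13.916093, f' = 26.878966 → y_2 = 2.668893 - (13.916093)/(26.878966) = 2.151161

2.15116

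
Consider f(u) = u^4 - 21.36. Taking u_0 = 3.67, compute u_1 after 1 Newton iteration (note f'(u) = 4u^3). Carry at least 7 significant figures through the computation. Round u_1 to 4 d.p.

u_0 = 3.670000: f = 160.051267, f' = 197.723452 → u_1 = 3.670000 - (160.051267)/(197.723452) = 2.860530

2.8605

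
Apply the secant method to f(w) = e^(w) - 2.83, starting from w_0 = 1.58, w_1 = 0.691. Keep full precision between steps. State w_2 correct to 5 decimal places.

f(w_0) = 2.024956, f(w_1) = -0.834290
w_2 = 0.691000 - (-0.834290)·(0.691000 - 1.580000)/(-0.834290 - (2.024956)) = 0.950398; f(w_2) = -0.243260

0.95040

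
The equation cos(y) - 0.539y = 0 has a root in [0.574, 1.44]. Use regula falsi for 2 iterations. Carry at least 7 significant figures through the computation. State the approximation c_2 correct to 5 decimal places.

f(0.574000) = 0.530350, f(1.440000) = -0.645736
step 1: c = 0.964518, f(c) = 0.049938 > 0 → new bracket [0.964518, 1.440000]
step 2: c = 0.998650, f(c) = 0.003166 > 0 → new bracket [0.998650, 1.440000]

0.99865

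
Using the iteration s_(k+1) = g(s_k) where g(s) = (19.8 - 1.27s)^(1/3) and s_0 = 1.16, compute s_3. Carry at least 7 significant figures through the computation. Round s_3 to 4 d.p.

s_1 = g(1.160000) = 2.636507
s_2 = g(2.636507) = 2.543332
s_3 = g(2.543332) = 2.549415

2.5494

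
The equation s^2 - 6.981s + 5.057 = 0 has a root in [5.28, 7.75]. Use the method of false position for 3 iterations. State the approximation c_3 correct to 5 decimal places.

6.14737

f(5.280000) = -3.924280, f(7.750000) = 11.016750
step 1: c = 5.928749, f(c) = -1.181534 < 0 → new bracket [5.928749, 7.750000]
step 2: c = 6.105156, f(c) = -0.290163 < 0 → new bracket [6.105156, 7.750000]
step 3: c = 6.147367, f(c) = -0.067648 < 0 → new bracket [6.147367, 7.750000]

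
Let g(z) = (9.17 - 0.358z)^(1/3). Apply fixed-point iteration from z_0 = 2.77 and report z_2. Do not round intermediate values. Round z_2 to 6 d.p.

z_1 = g(2.770000) = 2.014753
z_2 = g(2.014753) = 2.036715

2.036715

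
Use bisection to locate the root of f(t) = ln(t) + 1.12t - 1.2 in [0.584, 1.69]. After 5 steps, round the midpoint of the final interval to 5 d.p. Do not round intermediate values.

1.05059

f(0.584000) = -1.083774, f(1.690000) = 1.217529 (opposite signs)
step 1: m = 1.137000, f(m) = 0.201833 > 0 → root in [0.584000, 1.137000]
step 2: m = 0.860500, f(m) = -0.386482 < 0 → root in [0.860500, 1.137000]
step 3: m = 0.998750, f(m) = -0.082651 < 0 → root in [0.998750, 1.137000]
step 4: m = 1.067875, f(m) = 0.061691 > 0 → root in [0.998750, 1.067875]
step 5: m = 1.033313, f(m) = -0.009920 < 0 → root in [1.033313, 1.067875]
Midpoint of [1.033313, 1.067875] = 1.050594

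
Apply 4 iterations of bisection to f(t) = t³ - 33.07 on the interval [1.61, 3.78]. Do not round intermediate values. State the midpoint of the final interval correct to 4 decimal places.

3.1697

f(1.610000) = -28.896719, f(3.780000) = 20.940152 (opposite signs)
step 1: m = 2.695000, f(m) = -13.496148 < 0 → root in [2.695000, 3.780000]
step 2: m = 3.237500, f(m) = 0.863553 > 0 → root in [2.695000, 3.237500]
step 3: m = 2.966250, f(m) = -6.971037 < 0 → root in [2.966250, 3.237500]
step 4: m = 3.101875, f(m) = -3.224911 < 0 → root in [3.101875, 3.237500]
Midpoint of [3.101875, 3.237500] = 3.169687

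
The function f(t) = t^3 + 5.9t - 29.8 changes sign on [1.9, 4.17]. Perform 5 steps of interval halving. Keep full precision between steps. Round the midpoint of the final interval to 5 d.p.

2.50297

f(1.900000) = -11.731000, f(4.170000) = 67.314713 (opposite signs)
step 1: m = 3.035000, f(m) = 16.062568 > 0 → root in [1.900000, 3.035000]
step 2: m = 2.467500, f(m) = -0.218237 < 0 → root in [2.467500, 3.035000]
step 3: m = 2.751250, f(m) = 7.257622 > 0 → root in [2.467500, 2.751250]
step 4: m = 2.609375, f(m) = 3.362124 > 0 → root in [2.467500, 2.609375]
step 5: m = 2.538438, f(m) = 1.533622 > 0 → root in [2.467500, 2.538438]
Midpoint of [2.467500, 2.538438] = 2.502969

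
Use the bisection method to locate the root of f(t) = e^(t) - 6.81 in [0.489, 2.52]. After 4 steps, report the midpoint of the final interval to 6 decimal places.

f(0.489000) = -5.179315, f(2.520000) = 5.618597 (opposite signs)
step 1: m = 1.504500, f(m) = -2.308098 < 0 → root in [1.504500, 2.520000]
step 2: m = 2.012250, f(m) = 0.670129 > 0 → root in [1.504500, 2.012250]
step 3: m = 1.758375, f(m) = -1.007000 < 0 → root in [1.758375, 2.012250]
step 4: m = 1.885312, f(m) = -0.221587 < 0 → root in [1.885312, 2.012250]
Midpoint of [1.885312, 2.012250] = 1.948781

1.948781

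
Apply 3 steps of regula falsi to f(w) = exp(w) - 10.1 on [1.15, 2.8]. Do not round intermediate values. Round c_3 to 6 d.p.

f(1.150000) = -6.941807, f(2.800000) = 6.344647
step 1: c = 2.012080, f(c) = -2.621145 < 0 → new bracket [2.012080, 2.800000]
step 2: c = 2.242428, f(c) = -0.683836 < 0 → new bracket [2.242428, 2.800000]
step 3: c = 2.296677, f(c) = -0.158909 < 0 → new bracket [2.296677, 2.800000]

2.296677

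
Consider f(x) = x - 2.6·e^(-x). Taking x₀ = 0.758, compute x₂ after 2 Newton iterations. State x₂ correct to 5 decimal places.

f'(x) = 1 + 2.6·e^(-x)
x_0 = 0.758000: f = -0.460367, f' = 2.218367 → x_1 = 0.758000 - (-0.460367)/(2.218367) = 0.965525
x_1 = 0.965525: f = -0.024511, f' = 1.990036 → x_2 = 0.965525 - (-0.024511)/(1.990036) = 0.977842

0.97784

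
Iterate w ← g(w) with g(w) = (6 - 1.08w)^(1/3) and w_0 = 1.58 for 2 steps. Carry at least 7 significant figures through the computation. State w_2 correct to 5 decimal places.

w_1 = g(1.580000) = 1.625326
w_2 = g(1.625326) = 1.619126

1.61913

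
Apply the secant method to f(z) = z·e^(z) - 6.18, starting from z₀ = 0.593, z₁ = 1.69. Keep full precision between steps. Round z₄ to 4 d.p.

f(z_0) = -5.107021, f(z_1) = 2.978922
z_2 = 1.690000 - (2.978922)·(1.690000 - 0.593000)/(2.978922 - (-5.107021)) = 1.285857; f(z_2) = -1.528069
z_3 = 1.285857 - (-1.528069)·(1.285857 - 1.690000)/(-1.528069 - (2.978922)) = 1.422879; f(z_3) = -0.276403
z_4 = 1.422879 - (-0.276403)·(1.422879 - 1.285857)/(-0.276403 - (-1.528069)) = 1.453138; f(z_4) = 0.034361

1.4531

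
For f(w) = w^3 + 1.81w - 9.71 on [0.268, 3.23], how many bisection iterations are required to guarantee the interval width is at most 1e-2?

Initial width b − a = 3.23 − 0.268 = 2.962000.
After n steps the width is (b−a)/2^n; need (b−a)/2^n ≤ 1e-2.
So n ≥ log₂(2.962000/1e-2) = log₂(296.2000) ≈ 8.2104.
Hence n = 9.

9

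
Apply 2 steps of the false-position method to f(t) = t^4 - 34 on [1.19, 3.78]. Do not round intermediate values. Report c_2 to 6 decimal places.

f(1.190000) = -31.994661, f(3.780000) = 170.158375
step 1: c = 1.599918, f(c) = -27.447743 < 0 → new bracket [1.599918, 3.780000]
step 2: c = 1.902734, f(c) = -20.892722 < 0 → new bracket [1.902734, 3.780000]

1.902734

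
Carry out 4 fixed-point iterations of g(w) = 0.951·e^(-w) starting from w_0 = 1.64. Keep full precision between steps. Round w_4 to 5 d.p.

0.61785

w_1 = g(1.640000) = 0.184475
w_2 = g(0.184475) = 0.790795
w_3 = g(0.790795) = 0.431263
w_4 = g(0.431263) = 0.617853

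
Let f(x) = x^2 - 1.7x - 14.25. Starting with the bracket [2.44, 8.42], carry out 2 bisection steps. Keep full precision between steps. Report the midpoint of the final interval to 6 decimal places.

f(2.440000) = -12.444400, f(8.420000) = 42.332400 (opposite signs)
step 1: m = 5.430000, f(m) = 6.003900 > 0 → root in [2.440000, 5.430000]
step 2: m = 3.935000, f(m) = -5.455275 < 0 → root in [3.935000, 5.430000]
Midpoint of [3.935000, 5.430000] = 4.682500

4.682500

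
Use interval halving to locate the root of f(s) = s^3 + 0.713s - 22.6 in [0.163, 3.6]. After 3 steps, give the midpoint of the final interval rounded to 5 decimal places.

2.95556

f(0.163000) = -22.479450, f(3.600000) = 26.622800 (opposite signs)
step 1: m = 1.881500, f(m) = -14.597901 < 0 → root in [1.881500, 3.600000]
step 2: m = 2.740750, f(m) = -0.058125 < 0 → root in [2.740750, 3.600000]
step 3: m = 3.170375, f(m) = 11.526797 > 0 → root in [2.740750, 3.170375]
Midpoint of [2.740750, 3.170375] = 2.955563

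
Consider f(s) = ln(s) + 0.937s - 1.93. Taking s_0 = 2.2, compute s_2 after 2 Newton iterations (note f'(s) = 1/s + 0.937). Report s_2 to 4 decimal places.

1.5748

Newton update: s ← s − f(s)/f'(s).
s_0 = 2.200000: f = 0.919857, f' = 1.391545 → s_1 = 2.200000 - (0.919857)/(1.391545) = 1.538967
s_1 = 1.538967: f = -0.056876, f' = 1.586786 → s_2 = 1.538967 - (-0.056876)/(1.586786) = 1.574811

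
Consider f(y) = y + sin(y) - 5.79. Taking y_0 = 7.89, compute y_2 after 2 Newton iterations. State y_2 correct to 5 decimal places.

f'(y) = 1 + cos(y)
y_0 = 7.890000: f = 3.099351, f' = 0.963989 → y_1 = 7.890000 - (3.099351)/(0.963989) = 4.674870
y_1 = 4.674870: f = -2.114426, f' = 0.962490 → y_2 = 4.674870 - (-2.114426)/(0.962490) = 6.871700

6.87170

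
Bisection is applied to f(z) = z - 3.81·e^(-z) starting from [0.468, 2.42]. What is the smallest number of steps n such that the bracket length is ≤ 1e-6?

Initial width b − a = 2.42 − 0.468 = 1.952000.
After n steps the width is (b−a)/2^n; need (b−a)/2^n ≤ 1e-6.
So n ≥ log₂(1.952000/1e-6) = log₂(1952000.0000) ≈ 20.8965.
Hence n = 21.

21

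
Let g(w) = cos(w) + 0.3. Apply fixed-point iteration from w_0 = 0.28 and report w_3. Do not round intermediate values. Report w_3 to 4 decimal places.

1.1226

w_1 = g(0.280000) = 1.261055
w_2 = g(1.261055) = 0.604812
w_3 = g(0.604812) = 1.122609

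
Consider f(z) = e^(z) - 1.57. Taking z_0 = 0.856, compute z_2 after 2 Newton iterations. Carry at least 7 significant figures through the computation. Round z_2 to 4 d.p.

f'(z) = e^(z)
z_0 = 0.856000: f = 0.783727, f' = 2.353727 → z_1 = 0.856000 - (0.783727)/(2.353727) = 0.523027
z_1 = 0.523027: f = 0.117127, f' = 1.687127 → z_2 = 0.523027 - (0.117127)/(1.687127) = 0.453603

0.4536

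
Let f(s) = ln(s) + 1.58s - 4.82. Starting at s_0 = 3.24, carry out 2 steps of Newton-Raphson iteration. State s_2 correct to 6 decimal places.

Newton update: s ← s − f(s)/f'(s).
f'(s) = 1/s + 1.58
s_0 = 3.240000: f = 1.474773, f' = 1.888642 → s_1 = 3.240000 - (1.474773)/(1.888642) = 2.459136
s_1 = 2.459136: f = -0.034756, f' = 1.986647 → s_2 = 2.459136 - (-0.034756)/(1.986647) = 2.476630

2.476630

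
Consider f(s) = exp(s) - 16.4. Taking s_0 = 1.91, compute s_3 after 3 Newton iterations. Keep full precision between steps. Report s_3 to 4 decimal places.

2.8046

f'(s) = exp(s)
s_0 = 1.910000: f = -9.646911, f' = 6.753089 → s_1 = 1.910000 - (-9.646911)/(6.753089) = 3.338518
s_1 = 3.338518: f = 11.777347, f' = 28.177347 → s_2 = 3.338518 - (11.777347)/(28.177347) = 2.920546
s_2 = 2.920546: f = 2.151417, f' = 18.551417 → s_3 = 2.920546 - (2.151417)/(18.551417) = 2.804576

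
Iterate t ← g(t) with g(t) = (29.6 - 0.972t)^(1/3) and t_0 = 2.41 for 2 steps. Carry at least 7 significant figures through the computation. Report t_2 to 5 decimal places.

2.98791

t_1 = g(2.410000) = 3.009506
t_2 = g(3.009506) = 2.987905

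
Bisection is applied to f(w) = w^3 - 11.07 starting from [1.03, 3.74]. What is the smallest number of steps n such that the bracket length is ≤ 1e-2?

9

Initial width b − a = 3.74 − 1.03 = 2.710000.
After n steps the width is (b−a)/2^n; need (b−a)/2^n ≤ 1e-2.
So n ≥ log₂(2.710000/1e-2) = log₂(271.0000) ≈ 8.0821.
Hence n = 9.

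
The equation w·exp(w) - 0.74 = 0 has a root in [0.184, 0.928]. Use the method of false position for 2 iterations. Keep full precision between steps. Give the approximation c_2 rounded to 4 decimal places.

0.4314

f(0.184000) = -0.518829, f(0.928000) = 1.607325
step 1: c = 0.365553, f(c) = -0.213125 < 0 → new bracket [0.365553, 0.928000]
step 2: c = 0.431400, f(c) = -0.075898 < 0 → new bracket [0.431400, 0.928000]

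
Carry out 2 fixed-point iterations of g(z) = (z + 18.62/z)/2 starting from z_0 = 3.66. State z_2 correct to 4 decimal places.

4.3155

z_1 = g(3.660000) = 4.373716
z_2 = g(4.373716) = 4.315483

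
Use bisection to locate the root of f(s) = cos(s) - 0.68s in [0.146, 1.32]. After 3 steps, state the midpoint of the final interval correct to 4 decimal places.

0.9531

f(0.146000) = 0.890081, f(1.320000) = -0.649425 (opposite signs)
step 1: m = 0.733000, f(m) = 0.244730 > 0 → root in [0.733000, 1.320000]
step 2: m = 1.026500, f(m) = -0.180204 < 0 → root in [0.733000, 1.026500]
step 3: m = 0.879750, f(m) = 0.039114 > 0 → root in [0.879750, 1.026500]
Midpoint of [0.879750, 1.026500] = 0.953125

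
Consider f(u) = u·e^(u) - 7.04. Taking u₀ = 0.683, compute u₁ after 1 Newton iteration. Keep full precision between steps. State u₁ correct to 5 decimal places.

2.39001

Newton update: u ← u − f(u)/f'(u).
f'(u) = (u + 1)·e^(u)
u_0 = 0.683000: f = -5.687791, f' = 3.332017 → u_1 = 0.683000 - (-5.687791)/(3.332017) = 2.390011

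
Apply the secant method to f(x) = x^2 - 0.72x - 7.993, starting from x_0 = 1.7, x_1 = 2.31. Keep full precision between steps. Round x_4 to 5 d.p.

3.20514

f(x_0) = -6.327000, f(x_1) = -4.320100
x_2 = 2.310000 - (-4.320100)·(2.310000 - 1.700000)/(-4.320100 - (-6.327000)) = 3.623100; f(x_2) = 2.525224
x_3 = 3.623100 - (2.525224)·(3.623100 - 2.310000)/(2.525224 - (-4.320100)) = 3.138701; f(x_3) = -0.401422
x_4 = 3.138701 - (-0.401422)·(3.138701 - 3.623100)/(-0.401422 - (2.525224)) = 3.205142; f(x_4) = -0.027770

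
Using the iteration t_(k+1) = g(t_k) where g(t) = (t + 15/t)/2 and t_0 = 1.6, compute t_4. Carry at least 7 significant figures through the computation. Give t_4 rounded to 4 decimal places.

3.8730

t_1 = g(1.600000) = 5.487500
t_2 = g(5.487500) = 4.110493
t_3 = g(4.110493) = 3.879845
t_4 = g(3.879845) = 3.872989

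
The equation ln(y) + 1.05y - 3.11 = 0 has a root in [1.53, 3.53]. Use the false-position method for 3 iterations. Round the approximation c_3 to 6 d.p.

f(1.530000) = -1.078232, f(3.530000) = 1.857798
step 1: c = 2.264483, f(c) = 0.085054 > 0 → new bracket [1.530000, 2.264483]
step 2: c = 2.210781, f(c) = 0.004666 > 0 → new bracket [1.530000, 2.210781]
step 3: c = 2.207848, f(c) = 0.000258 > 0 → new bracket [1.530000, 2.207848]

2.207848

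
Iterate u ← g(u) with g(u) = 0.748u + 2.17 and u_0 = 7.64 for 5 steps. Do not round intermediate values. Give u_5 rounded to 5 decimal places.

u_1 = g(7.640000) = 7.884720
u_2 = g(7.884720) = 8.067771
u_3 = g(8.067771) = 8.204692
u_4 = g(8.204692) = 8.307110
u_5 = g(8.307110) = 8.383718

8.38372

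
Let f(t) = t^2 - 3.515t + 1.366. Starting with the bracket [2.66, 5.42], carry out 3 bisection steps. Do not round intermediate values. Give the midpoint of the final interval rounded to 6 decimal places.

3.177500

f(2.660000) = -0.908300, f(5.420000) = 11.691100 (opposite signs)
step 1: m = 4.040000, f(m) = 3.487000 > 0 → root in [2.660000, 4.040000]
step 2: m = 3.350000, f(m) = 0.813250 > 0 → root in [2.660000, 3.350000]
step 3: m = 3.005000, f(m) = -0.166550 < 0 → root in [3.005000, 3.350000]
Midpoint of [3.005000, 3.350000] = 3.177500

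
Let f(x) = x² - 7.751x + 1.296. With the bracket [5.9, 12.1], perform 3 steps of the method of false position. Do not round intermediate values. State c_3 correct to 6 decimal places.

False-position update: c = (a·f(b) − b·f(a))/(f(b) − f(a)); replace the endpoint whose sign matches f(c).
f(5.900000) = -9.624900, f(12.100000) = 53.918900
step 1: c = 6.839106, f(c) = -4.940538 < 0 → new bracket [6.839106, 12.100000]
step 2: c = 7.280695, f(c) = -2.128149 < 0 → new bracket [7.280695, 12.100000]
step 3: c = 7.463687, f(c) = -0.848411 < 0 → new bracket [7.463687, 12.100000]

7.463687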